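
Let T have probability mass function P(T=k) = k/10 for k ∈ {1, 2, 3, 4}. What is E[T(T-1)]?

E[T(T-1)] = Σ t(t-1)·P(T=t)
 = 0·1/10 + 2·1/5 + 6·3/10 + 12·2/5
 = 0 + 2/5 + 9/5 + 24/5
 = 7

7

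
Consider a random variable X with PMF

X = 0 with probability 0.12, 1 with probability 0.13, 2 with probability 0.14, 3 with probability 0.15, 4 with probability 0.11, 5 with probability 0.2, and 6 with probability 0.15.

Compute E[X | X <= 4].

P(X <= 4) = 0.12 + 0.13 + 0.14 + 0.15 + 0.11 = 0.65.
E[X | X <= 4] = [0·0.12 + 1·0.13 + 2·0.14 + 3·0.15 + 4·0.11] / 0.65
 = 1.3 / 0.65
 = 2

2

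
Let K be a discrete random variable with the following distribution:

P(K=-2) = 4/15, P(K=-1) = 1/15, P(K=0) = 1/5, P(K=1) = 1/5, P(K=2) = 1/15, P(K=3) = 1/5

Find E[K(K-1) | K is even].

P(K is even) = 4/15 + 1/5 + 1/15 = 8/15.
E[K(K-1) | K is even] = [6·4/15 + 0·1/5 + 2·1/15] / (8/15)
 = 26/15 / (8/15)
 = 13/4

3.25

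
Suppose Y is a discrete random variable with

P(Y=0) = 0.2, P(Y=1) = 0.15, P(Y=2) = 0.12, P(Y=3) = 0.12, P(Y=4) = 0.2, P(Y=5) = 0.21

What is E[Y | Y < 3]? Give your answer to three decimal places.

P(Y < 3) = 0.2 + 0.15 + 0.12 = 0.47.
E[Y | Y < 3] = [0·0.2 + 1·0.15 + 2·0.12] / 0.47
 = 0.39 / 0.47
 = 39/47

0.830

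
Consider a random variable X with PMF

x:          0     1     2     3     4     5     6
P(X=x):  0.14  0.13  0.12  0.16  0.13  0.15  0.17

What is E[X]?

E[X] = Σ x·P(X=x)
 = 0·0.14 + 1·0.13 + 2·0.12 + 3·0.16 + 4·0.13 + 5·0.15 + 6·0.17
 = 0 + 0.13 + 0.24 + 0.48 + 0.52 + 0.75 + 1.02
 = 3.14

3.14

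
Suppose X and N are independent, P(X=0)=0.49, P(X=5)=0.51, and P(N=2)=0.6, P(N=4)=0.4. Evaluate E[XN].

E[XN] = Σ_x Σ_n xn · P(X=x)P(N=n)
 = 0·0.294 + 0·0.196 + 10·0.306 + 20·0.204
 = 0 + 0 + 3.06 + 4.08
 = 7.14

7.14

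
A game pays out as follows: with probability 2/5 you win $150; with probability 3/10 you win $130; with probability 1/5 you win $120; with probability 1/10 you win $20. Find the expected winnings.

E[payout] = 150·2/5 + 130·3/10 + 120·1/5 + 20·1/10
 = 60 + 39 + 24 + 2
 = 125

125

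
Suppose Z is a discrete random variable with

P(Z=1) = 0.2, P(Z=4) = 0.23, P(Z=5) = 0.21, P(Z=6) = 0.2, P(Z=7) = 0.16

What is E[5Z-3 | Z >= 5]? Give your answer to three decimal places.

26.561

P(Z >= 5) = 0.21 + 0.2 + 0.16 = 0.57.
E[5Z-3 | Z >= 5] = [22·0.21 + 27·0.2 + 32·0.16] / 0.57
 = 15.14 / 0.57
 = 1514/57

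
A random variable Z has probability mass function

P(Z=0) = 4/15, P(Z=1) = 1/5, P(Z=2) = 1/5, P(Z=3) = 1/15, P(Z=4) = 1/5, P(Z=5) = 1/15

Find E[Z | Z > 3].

4.25

P(Z > 3) = 1/5 + 1/15 = 4/15.
E[Z | Z > 3] = [4·1/5 + 5·1/15] / (4/15)
 = 17/15 / (4/15)
 = 17/4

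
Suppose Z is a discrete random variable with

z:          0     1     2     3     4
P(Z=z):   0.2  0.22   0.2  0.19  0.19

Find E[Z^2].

5.77

E[Z^2] = Σ z^2·P(Z=z)
 = 0·0.2 + 1·0.22 + 4·0.2 + 9·0.19 + 16·0.19
 = 0 + 0.22 + 0.8 + 1.71 + 3.04
 = 5.77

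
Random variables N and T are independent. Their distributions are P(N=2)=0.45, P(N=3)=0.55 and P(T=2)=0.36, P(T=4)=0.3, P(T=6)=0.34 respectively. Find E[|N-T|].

1.806

E[|N-T|] = Σ_n Σ_t |n-t| · P(N=n)P(T=t)
 = 0·0.162 + 2·0.135 + 4·0.153 + 1·0.198 + 1·0.165 + 3·0.187
 = 0 + 0.27 + 0.612 + 0.198 + 0.165 + 0.561
 = 1.806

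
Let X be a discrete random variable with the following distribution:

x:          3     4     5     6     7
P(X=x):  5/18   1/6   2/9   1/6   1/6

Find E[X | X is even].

P(X is even) = 1/6 + 1/6 = 1/3.
E[X | X is even] = [4·1/6 + 6·1/6] / (1/3)
 = 5/3 / (1/3)
 = 5

5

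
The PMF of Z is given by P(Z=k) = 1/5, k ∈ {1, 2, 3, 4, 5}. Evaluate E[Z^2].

E[Z^2] = Σ z^2·P(Z=z)
 = 1·1/5 + 4·1/5 + 9·1/5 + 16·1/5 + 25·1/5
 = 1/5 + 4/5 + 9/5 + 16/5 + 5
 = 11

11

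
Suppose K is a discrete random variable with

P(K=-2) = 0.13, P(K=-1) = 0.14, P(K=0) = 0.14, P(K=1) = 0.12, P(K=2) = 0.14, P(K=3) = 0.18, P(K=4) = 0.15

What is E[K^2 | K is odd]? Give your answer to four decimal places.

4.2727

P(K is odd) = 0.14 + 0.12 + 0.18 = 0.44.
E[K^2 | K is odd] = [1·0.14 + 1·0.12 + 9·0.18] / 0.44
 = 1.88 / 0.44
 = 47/11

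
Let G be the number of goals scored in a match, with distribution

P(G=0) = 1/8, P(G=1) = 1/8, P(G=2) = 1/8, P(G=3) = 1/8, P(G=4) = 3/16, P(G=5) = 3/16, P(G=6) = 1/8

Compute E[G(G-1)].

E[G(G-1)] = Σ g(g-1)·P(G=g)
 = 0·1/8 + 0·1/8 + 2·1/8 + 6·1/8 + 12·3/16 + 20·3/16 + 30·1/8
 = 0 + 0 + 1/4 + 3/4 + 9/4 + 15/4 + 15/4
 = 43/4

10.75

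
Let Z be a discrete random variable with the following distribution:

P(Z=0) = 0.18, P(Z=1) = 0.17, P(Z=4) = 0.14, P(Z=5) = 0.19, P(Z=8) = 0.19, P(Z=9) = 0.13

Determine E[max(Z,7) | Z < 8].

P(Z < 8) = 0.18 + 0.17 + 0.14 + 0.19 = 0.68.
E[max(Z,7) | Z < 8] = [7·0.18 + 7·0.17 + 7·0.14 + 7·0.19] / 0.68
 = 4.76 / 0.68
 = 7

7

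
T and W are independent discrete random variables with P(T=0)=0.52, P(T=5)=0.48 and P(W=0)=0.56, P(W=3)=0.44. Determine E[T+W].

E[T+W] = Σ_t Σ_w (t+w) · P(T=t)P(W=w)
 = 0·0.2912 + 3·0.2288 + 5·0.2688 + 8·0.2112
 = 0 + 0.6864 + 1.344 + 1.6896
 = 3.72

3.72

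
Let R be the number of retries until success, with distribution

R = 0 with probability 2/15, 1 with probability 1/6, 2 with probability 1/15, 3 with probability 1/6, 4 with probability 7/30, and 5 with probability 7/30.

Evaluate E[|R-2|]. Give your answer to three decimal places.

1.767

E[|R-2|] = Σ |r-2|·P(R=r)
 = 2·2/15 + 1·1/6 + 0·1/15 + 1·1/6 + 2·7/30 + 3·7/30
 = 4/15 + 1/6 + 0 + 1/6 + 7/15 + 7/10
 = 53/30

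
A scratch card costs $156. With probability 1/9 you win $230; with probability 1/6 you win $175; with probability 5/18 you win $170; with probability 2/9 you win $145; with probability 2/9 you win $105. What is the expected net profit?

1.5

E[payout] = 230·1/9 + 175·1/6 + 170·5/18 + 145·2/9 + 105·2/9
 = 230/9 + 175/6 + 425/9 + 290/9 + 70/3
 = 315/2
Net = 315/2 - 156 = 3/2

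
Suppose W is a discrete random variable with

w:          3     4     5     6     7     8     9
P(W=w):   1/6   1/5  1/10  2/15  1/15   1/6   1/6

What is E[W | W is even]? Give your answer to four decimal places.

P(W is even) = 1/5 + 2/15 + 1/6 = 1/2.
E[W | W is even] = [4·1/5 + 6·2/15 + 8·1/6] / (1/2)
 = 44/15 / (1/2)
 = 88/15

5.8667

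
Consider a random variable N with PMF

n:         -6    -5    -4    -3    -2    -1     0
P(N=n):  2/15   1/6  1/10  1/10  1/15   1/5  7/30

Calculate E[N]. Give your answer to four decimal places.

-2.6667

E[N] = Σ n·P(N=n)
 = (-6)·2/15 + (-5)·1/6 + (-4)·1/10 + (-3)·1/10 + (-2)·1/15 + (-1)·1/5 + 0·7/30
 = (-4/5) + (-5/6) + (-2/5) + (-3/10) + (-2/15) + (-1/5) + 0
 = -8/3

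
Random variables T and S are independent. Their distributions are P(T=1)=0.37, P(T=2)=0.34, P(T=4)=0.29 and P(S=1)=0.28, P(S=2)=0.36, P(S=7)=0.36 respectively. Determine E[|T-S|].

2.4052

E[|T-S|] = Σ_t Σ_s |t-s| · P(T=t)P(S=s)
 = 0·0.1036 + 1·0.1332 + 6·0.1332 + 1·0.0952 + 0·0.1224 + 5·0.1224 + 3·0.0812 + 2·0.1044 + 3·0.1044
 = 0 + 0.1332 + 0.7992 + 0.0952 + 0 + 0.612 + 0.2436 + 0.2088 + 0.3132
 = 2.4052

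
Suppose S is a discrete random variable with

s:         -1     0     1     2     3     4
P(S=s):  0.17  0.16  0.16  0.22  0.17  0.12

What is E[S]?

1.42

E[S] = Σ s·P(S=s)
 = (-1)·0.17 + 0·0.16 + 1·0.16 + 2·0.22 + 3·0.17 + 4·0.12
 = (-0.17) + 0 + 0.16 + 0.44 + 0.51 + 0.48
 = 1.42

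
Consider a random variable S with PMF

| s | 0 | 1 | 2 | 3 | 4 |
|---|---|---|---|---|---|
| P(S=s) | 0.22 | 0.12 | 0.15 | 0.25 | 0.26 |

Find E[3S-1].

E[3S-1] = Σ (3s-1)·P(S=s)
 = (-1)·0.22 + 2·0.12 + 5·0.15 + 8·0.25 + 11·0.26
 = (-0.22) + 0.24 + 0.75 + 2 + 2.86
 = 5.63

5.63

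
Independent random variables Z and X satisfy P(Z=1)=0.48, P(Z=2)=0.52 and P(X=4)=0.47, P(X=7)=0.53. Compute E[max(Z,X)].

5.59

E[max(Z,X)] = Σ_z Σ_x max(z,x) · P(Z=z)P(X=x)
 = 4·0.2256 + 7·0.2544 + 4·0.2444 + 7·0.2756
 = 0.9024 + 1.7808 + 0.9776 + 1.9292
 = 5.59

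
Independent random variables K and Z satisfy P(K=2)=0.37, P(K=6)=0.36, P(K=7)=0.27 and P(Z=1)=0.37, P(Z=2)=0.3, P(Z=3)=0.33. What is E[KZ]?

E[KZ] = Σ_k Σ_z kz · P(K=k)P(Z=z)
 = 2·0.1369 + 4·0.111 + 6·0.1221 + 6·0.1332 + 12·0.108 + 18·0.1188 + 7·0.0999 + 14·0.081 + 21·0.0891
 = 0.2738 + 0.444 + 0.7326 + 0.7992 + 1.296 + 2.1384 + 0.6993 + 1.134 + 1.8711
 = 9.3884

9.3884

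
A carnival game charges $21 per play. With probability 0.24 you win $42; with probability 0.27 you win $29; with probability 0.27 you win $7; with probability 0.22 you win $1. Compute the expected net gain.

E[payout] = 42·0.24 + 29·0.27 + 7·0.27 + 1·0.22
 = 10.08 + 7.83 + 1.89 + 0.22
 = 20.02
Net = 20.02 - 21 = -0.98

-0.98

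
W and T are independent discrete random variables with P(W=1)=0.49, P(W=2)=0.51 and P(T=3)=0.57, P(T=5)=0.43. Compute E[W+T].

E[W+T] = Σ_w Σ_t (w+t) · P(W=w)P(T=t)
 = 4·0.2793 + 6·0.2107 + 5·0.2907 + 7·0.2193
 = 1.1172 + 1.2642 + 1.4535 + 1.5351
 = 5.37

5.37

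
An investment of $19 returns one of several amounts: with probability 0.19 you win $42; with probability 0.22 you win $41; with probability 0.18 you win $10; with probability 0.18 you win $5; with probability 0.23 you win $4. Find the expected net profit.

1.62

E[payout] = 42·0.19 + 41·0.22 + 10·0.18 + 5·0.18 + 4·0.23
 = 7.98 + 9.02 + 1.8 + 0.9 + 0.92
 = 20.62
Net = 20.62 - 19 = 1.62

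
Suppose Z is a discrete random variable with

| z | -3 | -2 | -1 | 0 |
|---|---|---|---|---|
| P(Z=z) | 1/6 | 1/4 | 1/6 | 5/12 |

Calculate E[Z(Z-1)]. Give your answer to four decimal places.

E[Z(Z-1)] = Σ z(z-1)·P(Z=z)
 = 12·1/6 + 6·1/4 + 2·1/6 + 0·5/12
 = 2 + 3/2 + 1/3 + 0
 = 23/6

3.8333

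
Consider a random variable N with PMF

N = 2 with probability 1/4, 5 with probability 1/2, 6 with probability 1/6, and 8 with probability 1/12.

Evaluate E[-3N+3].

E[-3N+3] = Σ (-3n+3)·P(N=n)
 = (-3)·1/4 + (-12)·1/2 + (-15)·1/6 + (-21)·1/12
 = (-3/4) + (-6) + (-5/2) + (-7/4)
 = -11

-11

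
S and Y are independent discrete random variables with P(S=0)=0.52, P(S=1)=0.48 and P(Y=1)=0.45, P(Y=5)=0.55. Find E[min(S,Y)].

0.48

E[min(S,Y)] = Σ_s Σ_y min(s,y) · P(S=s)P(Y=y)
 = 0·0.234 + 0·0.286 + 1·0.216 + 1·0.264
 = 0 + 0 + 0.216 + 0.264
 = 0.48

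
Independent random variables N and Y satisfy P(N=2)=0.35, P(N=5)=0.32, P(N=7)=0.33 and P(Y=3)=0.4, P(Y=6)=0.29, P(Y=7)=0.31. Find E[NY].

E[NY] = Σ_n Σ_y ny · P(N=n)P(Y=y)
 = 6·0.14 + 12·0.1015 + 14·0.1085 + 15·0.128 + 30·0.0928 + 35·0.0992 + 21·0.132 + 42·0.0957 + 49·0.1023
 = 0.84 + 1.218 + 1.519 + 1.92 + 2.784 + 3.472 + 2.772 + 4.0194 + 5.0127
 = 23.5571

23.5571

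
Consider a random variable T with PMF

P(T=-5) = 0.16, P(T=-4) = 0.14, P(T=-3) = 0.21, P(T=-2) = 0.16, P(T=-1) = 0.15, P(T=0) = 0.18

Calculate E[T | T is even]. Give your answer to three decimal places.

P(T is even) = 0.14 + 0.16 + 0.18 = 0.48.
E[T | T is even] = [(-4)·0.14 + (-2)·0.16 + 0·0.18] / 0.48
 = -0.88 / 0.48
 = -11/6

-1.833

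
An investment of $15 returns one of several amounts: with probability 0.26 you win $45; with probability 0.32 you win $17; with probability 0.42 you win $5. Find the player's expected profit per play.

E[payout] = 45·0.26 + 17·0.32 + 5·0.42
 = 11.7 + 5.44 + 2.1
 = 19.24
Net = 19.24 - 15 = 4.24

4.24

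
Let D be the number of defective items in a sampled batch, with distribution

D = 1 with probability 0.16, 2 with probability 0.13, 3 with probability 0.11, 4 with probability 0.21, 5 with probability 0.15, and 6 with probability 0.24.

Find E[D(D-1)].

E[D(D-1)] = Σ d(d-1)·P(D=d)
 = 0·0.16 + 2·0.13 + 6·0.11 + 12·0.21 + 20·0.15 + 30·0.24
 = 0 + 0.26 + 0.66 + 2.52 + 3 + 7.2
 = 13.64

13.64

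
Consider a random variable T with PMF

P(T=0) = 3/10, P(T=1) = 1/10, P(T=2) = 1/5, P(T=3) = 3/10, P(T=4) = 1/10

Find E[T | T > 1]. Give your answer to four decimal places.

P(T > 1) = 1/5 + 3/10 + 1/10 = 3/5.
E[T | T > 1] = [2·1/5 + 3·3/10 + 4·1/10] / (3/5)
 = 17/10 / (3/5)
 = 17/6

2.8333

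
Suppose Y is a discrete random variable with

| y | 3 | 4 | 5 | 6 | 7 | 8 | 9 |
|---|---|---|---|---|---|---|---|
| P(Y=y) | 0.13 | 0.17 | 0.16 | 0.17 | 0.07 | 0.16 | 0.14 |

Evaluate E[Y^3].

279.1

E[Y^3] = Σ y^3·P(Y=y)
 = 27·0.13 + 64·0.17 + 125·0.16 + 216·0.17 + 343·0.07 + 512·0.16 + 729·0.14
 = 3.51 + 10.88 + 20 + 36.72 + 24.01 + 81.92 + 102.06
 = 279.1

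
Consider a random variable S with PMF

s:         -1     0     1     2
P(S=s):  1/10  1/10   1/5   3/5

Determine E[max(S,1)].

1.6

E[max(S,1)] = Σ max(s,1)·P(S=s)
 = 1·1/10 + 1·1/10 + 1·1/5 + 2·3/5
 = 1/10 + 1/10 + 1/5 + 6/5
 = 8/5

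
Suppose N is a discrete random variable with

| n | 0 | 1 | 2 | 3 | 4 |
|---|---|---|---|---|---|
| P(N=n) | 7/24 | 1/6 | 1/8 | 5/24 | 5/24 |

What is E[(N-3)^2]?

3.625

E[(N-3)^2] = Σ (n-3)^2·P(N=n)
 = 9·7/24 + 4·1/6 + 1·1/8 + 0·5/24 + 1·5/24
 = 21/8 + 2/3 + 1/8 + 0 + 5/24
 = 29/8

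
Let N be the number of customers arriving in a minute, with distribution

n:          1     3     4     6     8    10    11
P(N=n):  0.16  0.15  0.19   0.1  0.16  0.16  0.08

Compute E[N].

E[N] = Σ n·P(N=n)
 = 1·0.16 + 3·0.15 + 4·0.19 + 6·0.1 + 8·0.16 + 10·0.16 + 11·0.08
 = 0.16 + 0.45 + 0.76 + 0.6 + 1.28 + 1.6 + 0.88
 = 5.73

5.73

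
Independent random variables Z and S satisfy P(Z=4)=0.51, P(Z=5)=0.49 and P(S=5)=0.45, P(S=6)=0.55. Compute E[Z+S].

10.04

E[Z+S] = Σ_z Σ_s (z+s) · P(Z=z)P(S=s)
 = 9·0.2295 + 10·0.2805 + 10·0.2205 + 11·0.2695
 = 2.0655 + 2.805 + 2.205 + 2.9645
 = 10.04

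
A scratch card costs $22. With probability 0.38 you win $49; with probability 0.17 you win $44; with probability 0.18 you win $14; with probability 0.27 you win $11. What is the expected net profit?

E[payout] = 49·0.38 + 44·0.17 + 14·0.18 + 11·0.27
 = 18.62 + 7.48 + 2.52 + 2.97
 = 31.59
Net = 31.59 - 22 = 9.59

9.59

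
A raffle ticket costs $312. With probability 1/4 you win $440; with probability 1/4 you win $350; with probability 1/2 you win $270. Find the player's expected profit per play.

E[payout] = 440·1/4 + 350·1/4 + 270·1/2
 = 110 + 175/2 + 135
 = 665/2
Net = 665/2 - 312 = 41/2

20.5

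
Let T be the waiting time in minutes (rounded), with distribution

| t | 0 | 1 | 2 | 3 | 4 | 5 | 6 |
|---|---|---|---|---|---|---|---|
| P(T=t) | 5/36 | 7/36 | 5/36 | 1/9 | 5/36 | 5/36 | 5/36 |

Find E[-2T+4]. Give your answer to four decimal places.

-1.7778

E[-2T+4] = Σ (-2t+4)·P(T=t)
 = 4·5/36 + 2·7/36 + 0·5/36 + (-2)·1/9 + (-4)·5/36 + (-6)·5/36 + (-8)·5/36
 = 5/9 + 7/18 + 0 + (-2/9) + (-5/9) + (-5/6) + (-10/9)
 = -16/9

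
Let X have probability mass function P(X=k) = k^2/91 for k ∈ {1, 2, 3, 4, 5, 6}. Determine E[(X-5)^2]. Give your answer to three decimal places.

1.538

E[(X-5)^2] = Σ (x-5)^2·P(X=x)
 = 16·1/91 + 9·4/91 + 4·9/91 + 1·16/91 + 0·25/91 + 1·36/91
 = 16/91 + 36/91 + 36/91 + 16/91 + 0 + 36/91
 = 20/13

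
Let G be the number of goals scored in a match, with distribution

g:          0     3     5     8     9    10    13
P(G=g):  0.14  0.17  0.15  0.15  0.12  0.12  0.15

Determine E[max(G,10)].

E[max(G,10)] = Σ max(g,10)·P(G=g)
 = 10·0.14 + 10·0.17 + 10·0.15 + 10·0.15 + 10·0.12 + 10·0.12 + 13·0.15
 = 1.4 + 1.7 + 1.5 + 1.5 + 1.2 + 1.2 + 1.95
 = 10.45

10.45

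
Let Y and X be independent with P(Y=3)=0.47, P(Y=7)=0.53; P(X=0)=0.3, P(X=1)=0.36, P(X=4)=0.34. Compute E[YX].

8.8064

E[YX] = Σ_y Σ_x yx · P(Y=y)P(X=x)
 = 0·0.141 + 3·0.1692 + 12·0.1598 + 0·0.159 + 7·0.1908 + 28·0.1802
 = 0 + 0.5076 + 1.9176 + 0 + 1.3356 + 5.0456
 = 8.8064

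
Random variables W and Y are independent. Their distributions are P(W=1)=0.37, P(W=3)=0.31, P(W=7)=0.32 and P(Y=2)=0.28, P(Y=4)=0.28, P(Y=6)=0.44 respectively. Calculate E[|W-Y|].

2.6688

E[|W-Y|] = Σ_w Σ_y |w-y| · P(W=w)P(Y=y)
 = 1·0.1036 + 3·0.1036 + 5·0.1628 + 1·0.0868 + 1·0.0868 + 3·0.1364 + 5·0.0896 + 3·0.0896 + 1·0.1408
 = 0.1036 + 0.3108 + 0.814 + 0.0868 + 0.0868 + 0.4092 + 0.448 + 0.2688 + 0.1408
 = 2.6688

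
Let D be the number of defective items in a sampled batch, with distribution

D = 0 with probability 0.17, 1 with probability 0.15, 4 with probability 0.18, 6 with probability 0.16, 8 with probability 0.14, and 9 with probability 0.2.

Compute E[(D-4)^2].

E[(D-4)^2] = Σ (d-4)^2·P(D=d)
 = 16·0.17 + 9·0.15 + 0·0.18 + 4·0.16 + 16·0.14 + 25·0.2
 = 2.72 + 1.35 + 0 + 0.64 + 2.24 + 5
 = 11.95

11.95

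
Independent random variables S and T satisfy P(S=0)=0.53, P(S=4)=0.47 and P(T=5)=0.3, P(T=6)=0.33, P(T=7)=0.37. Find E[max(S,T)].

6.07

E[max(S,T)] = Σ_s Σ_t max(s,t) · P(S=s)P(T=t)
 = 5·0.159 + 6·0.1749 + 7·0.1961 + 5·0.141 + 6·0.1551 + 7·0.1739
 = 0.795 + 1.0494 + 1.3727 + 0.705 + 0.9306 + 1.2173
 = 6.07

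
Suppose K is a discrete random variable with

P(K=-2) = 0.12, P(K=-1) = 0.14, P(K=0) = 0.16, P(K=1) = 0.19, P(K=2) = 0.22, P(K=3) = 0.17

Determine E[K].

0.76

E[K] = Σ k·P(K=k)
 = (-2)·0.12 + (-1)·0.14 + 0·0.16 + 1·0.19 + 2·0.22 + 3·0.17
 = (-0.24) + (-0.14) + 0 + 0.19 + 0.44 + 0.51
 = 0.76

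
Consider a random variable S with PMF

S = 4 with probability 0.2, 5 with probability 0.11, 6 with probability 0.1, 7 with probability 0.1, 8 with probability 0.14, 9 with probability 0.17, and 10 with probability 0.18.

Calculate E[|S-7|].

E[|S-7|] = Σ |s-7|·P(S=s)
 = 3·0.2 + 2·0.11 + 1·0.1 + 0·0.1 + 1·0.14 + 2·0.17 + 3·0.18
 = 0.6 + 0.22 + 0.1 + 0 + 0.14 + 0.34 + 0.54
 = 1.94

1.94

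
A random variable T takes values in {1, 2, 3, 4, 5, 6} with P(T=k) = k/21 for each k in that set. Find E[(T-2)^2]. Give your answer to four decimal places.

E[(T-2)^2] = Σ (t-2)^2·P(T=t)
 = 1·1/21 + 0·2/21 + 1·1/7 + 4·4/21 + 9·5/21 + 16·2/7
 = 1/21 + 0 + 1/7 + 16/21 + 15/7 + 32/7
 = 23/3

7.6667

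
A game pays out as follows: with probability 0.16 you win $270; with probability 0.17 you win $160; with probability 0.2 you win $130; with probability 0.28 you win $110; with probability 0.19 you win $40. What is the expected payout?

134.8

E[payout] = 270·0.16 + 160·0.17 + 130·0.2 + 110·0.28 + 40·0.19
 = 43.2 + 27.2 + 26 + 30.8 + 7.6
 = 134.8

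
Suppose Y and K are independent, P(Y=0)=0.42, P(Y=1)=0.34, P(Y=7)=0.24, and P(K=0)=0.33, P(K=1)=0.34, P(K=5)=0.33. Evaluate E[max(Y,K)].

E[max(Y,K)] = Σ_y Σ_k max(y,k) · P(Y=y)P(K=k)
 = 0·0.1386 + 1·0.1428 + 5·0.1386 + 1·0.1122 + 1·0.1156 + 5·0.1122 + 7·0.0792 + 7·0.0816 + 7·0.0792
 = 0 + 0.1428 + 0.693 + 0.1122 + 0.1156 + 0.561 + 0.5544 + 0.5712 + 0.5544
 = 3.3046

3.3046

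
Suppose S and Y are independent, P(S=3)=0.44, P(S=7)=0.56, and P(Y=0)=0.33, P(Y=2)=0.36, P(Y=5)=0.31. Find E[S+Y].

E[S+Y] = Σ_s Σ_y (s+y) · P(S=s)P(Y=y)
 = 3·0.1452 + 5·0.1584 + 8·0.1364 + 7·0.1848 + 9·0.2016 + 12·0.1736
 = 0.4356 + 0.792 + 1.0912 + 1.2936 + 1.8144 + 2.0832
 = 7.51

7.51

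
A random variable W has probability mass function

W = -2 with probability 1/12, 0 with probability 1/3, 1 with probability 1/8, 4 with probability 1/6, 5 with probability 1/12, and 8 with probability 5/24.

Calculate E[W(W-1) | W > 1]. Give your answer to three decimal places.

P(W > 1) = 1/6 + 1/12 + 5/24 = 11/24.
E[W(W-1) | W > 1] = [12·1/6 + 20·1/12 + 56·5/24] / (11/24)
 = 46/3 / (11/24)
 = 368/11

33.455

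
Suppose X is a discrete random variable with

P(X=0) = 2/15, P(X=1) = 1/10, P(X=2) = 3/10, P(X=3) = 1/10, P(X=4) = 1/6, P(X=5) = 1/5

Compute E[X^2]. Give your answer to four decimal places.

9.8667

E[X^2] = Σ x^2·P(X=x)
 = 0·2/15 + 1·1/10 + 4·3/10 + 9·1/10 + 16·1/6 + 25·1/5
 = 0 + 1/10 + 6/5 + 9/10 + 8/3 + 5
 = 148/15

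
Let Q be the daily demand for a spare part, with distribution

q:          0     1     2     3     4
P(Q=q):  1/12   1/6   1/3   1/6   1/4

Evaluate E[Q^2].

7

E[Q^2] = Σ q^2·P(Q=q)
 = 0·1/12 + 1·1/6 + 4·1/3 + 9·1/6 + 16·1/4
 = 0 + 1/6 + 4/3 + 3/2 + 4
 = 7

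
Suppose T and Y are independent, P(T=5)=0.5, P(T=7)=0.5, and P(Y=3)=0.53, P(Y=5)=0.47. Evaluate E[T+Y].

E[T+Y] = Σ_t Σ_y (t+y) · P(T=t)P(Y=y)
 = 8·0.265 + 10·0.235 + 10·0.265 + 12·0.235
 = 2.12 + 2.35 + 2.65 + 2.82
 = 9.94

9.94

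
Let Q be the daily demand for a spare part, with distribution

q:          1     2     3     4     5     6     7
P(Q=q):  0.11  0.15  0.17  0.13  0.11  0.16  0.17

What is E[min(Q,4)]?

3.2

E[min(Q,4)] = Σ min(q,4)·P(Q=q)
 = 1·0.11 + 2·0.15 + 3·0.17 + 4·0.13 + 4·0.11 + 4·0.16 + 4·0.17
 = 0.11 + 0.3 + 0.51 + 0.52 + 0.44 + 0.64 + 0.68
 = 3.2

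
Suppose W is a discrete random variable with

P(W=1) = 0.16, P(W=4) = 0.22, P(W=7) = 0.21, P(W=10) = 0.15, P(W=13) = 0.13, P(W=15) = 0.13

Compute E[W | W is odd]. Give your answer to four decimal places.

8.3651

P(W is odd) = 0.16 + 0.21 + 0.13 + 0.13 = 0.63.
E[W | W is odd] = [1·0.16 + 7·0.21 + 13·0.13 + 15·0.13] / 0.63
 = 5.27 / 0.63
 = 527/63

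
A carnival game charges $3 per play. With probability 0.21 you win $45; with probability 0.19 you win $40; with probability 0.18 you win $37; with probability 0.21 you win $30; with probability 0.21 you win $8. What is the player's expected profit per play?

28.69

E[payout] = 45·0.21 + 40·0.19 + 37·0.18 + 30·0.21 + 8·0.21
 = 9.45 + 7.6 + 6.66 + 6.3 + 1.68
 = 31.69
Net = 31.69 - 3 = 28.69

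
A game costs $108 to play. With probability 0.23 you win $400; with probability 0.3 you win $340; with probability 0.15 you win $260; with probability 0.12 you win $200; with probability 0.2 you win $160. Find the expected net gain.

181

E[payout] = 400·0.23 + 340·0.3 + 260·0.15 + 200·0.12 + 160·0.2
 = 92 + 102 + 39 + 24 + 32
 = 289
Net = 289 - 108 = 181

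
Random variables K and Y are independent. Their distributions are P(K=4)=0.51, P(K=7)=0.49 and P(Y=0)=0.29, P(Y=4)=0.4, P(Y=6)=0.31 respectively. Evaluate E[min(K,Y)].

3.1438

E[min(K,Y)] = Σ_k Σ_y min(k,y) · P(K=k)P(Y=y)
 = 0·0.1479 + 4·0.204 + 4·0.1581 + 0·0.1421 + 4·0.196 + 6·0.1519
 = 0 + 0.816 + 0.6324 + 0 + 0.784 + 0.9114
 = 3.1438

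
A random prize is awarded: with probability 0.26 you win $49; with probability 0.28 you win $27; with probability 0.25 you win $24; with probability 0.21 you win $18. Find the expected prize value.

E[payout] = 49·0.26 + 27·0.28 + 24·0.25 + 18·0.21
 = 12.74 + 7.56 + 6 + 3.78
 = 30.08

30.08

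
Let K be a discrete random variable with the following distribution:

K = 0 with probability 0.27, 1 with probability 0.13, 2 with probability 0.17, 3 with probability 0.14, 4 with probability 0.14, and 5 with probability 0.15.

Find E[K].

E[K] = Σ k·P(K=k)
 = 0·0.27 + 1·0.13 + 2·0.17 + 3·0.14 + 4·0.14 + 5·0.15
 = 0 + 0.13 + 0.34 + 0.42 + 0.56 + 0.75
 = 2.2

2.2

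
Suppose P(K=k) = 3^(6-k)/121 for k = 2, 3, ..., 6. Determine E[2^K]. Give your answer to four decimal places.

6.9752

E[2^K] = Σ 2^k·P(K=k)
 = 4·81/121 + 8·27/121 + 16·9/121 + 32·3/121 + 64·1/121
 = 324/121 + 216/121 + 144/121 + 96/121 + 64/121
 = 844/121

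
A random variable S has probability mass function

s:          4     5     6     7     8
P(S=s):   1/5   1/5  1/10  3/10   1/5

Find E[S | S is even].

P(S is even) = 1/5 + 1/10 + 1/5 = 1/2.
E[S | S is even] = [4·1/5 + 6·1/10 + 8·1/5] / (1/2)
 = 3 / (1/2)
 = 6

6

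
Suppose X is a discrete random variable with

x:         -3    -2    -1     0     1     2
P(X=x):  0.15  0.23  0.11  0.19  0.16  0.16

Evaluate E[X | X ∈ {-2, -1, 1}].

-0.82

P(X ∈ {-2, -1, 1}) = 0.23 + 0.11 + 0.16 = 0.5.
E[X | X ∈ {-2, -1, 1}] = [(-2)·0.23 + (-1)·0.11 + 1·0.16] / 0.5
 = -0.41 / 0.5
 = -41/50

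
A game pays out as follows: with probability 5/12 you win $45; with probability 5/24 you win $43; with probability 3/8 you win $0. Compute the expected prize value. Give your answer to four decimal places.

27.7083

E[payout] = 45·5/12 + 43·5/24 + 0·3/8
 = 75/4 + 215/24 + 0
 = 665/24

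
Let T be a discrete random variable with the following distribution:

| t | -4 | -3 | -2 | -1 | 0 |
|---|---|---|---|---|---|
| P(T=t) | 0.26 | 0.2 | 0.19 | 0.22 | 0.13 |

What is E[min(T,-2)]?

-2.72

E[min(T,-2)] = Σ min(t,-2)·P(T=t)
 = (-4)·0.26 + (-3)·0.2 + (-2)·0.19 + (-2)·0.22 + (-2)·0.13
 = (-1.04) + (-0.6) + (-0.38) + (-0.44) + (-0.26)
 = -2.72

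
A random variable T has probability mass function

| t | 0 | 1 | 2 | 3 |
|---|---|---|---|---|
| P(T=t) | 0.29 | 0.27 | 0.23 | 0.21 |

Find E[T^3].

E[T^3] = Σ t^3·P(T=t)
 = 0·0.29 + 1·0.27 + 8·0.23 + 27·0.21
 = 0 + 0.27 + 1.84 + 5.67
 = 7.78

7.78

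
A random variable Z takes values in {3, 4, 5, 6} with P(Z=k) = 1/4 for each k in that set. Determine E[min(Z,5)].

E[min(Z,5)] = Σ min(z,5)·P(Z=z)
 = 3·1/4 + 4·1/4 + 5·1/4 + 5·1/4
 = 3/4 + 1 + 5/4 + 5/4
 = 17/4

4.25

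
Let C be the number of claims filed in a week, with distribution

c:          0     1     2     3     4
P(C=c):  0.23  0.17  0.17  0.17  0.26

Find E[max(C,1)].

E[max(C,1)] = Σ max(c,1)·P(C=c)
 = 1·0.23 + 1·0.17 + 2·0.17 + 3·0.17 + 4·0.26
 = 0.23 + 0.17 + 0.34 + 0.51 + 1.04
 = 2.29

2.29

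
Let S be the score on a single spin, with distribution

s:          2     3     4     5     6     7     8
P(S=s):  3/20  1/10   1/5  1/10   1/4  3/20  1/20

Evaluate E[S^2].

E[S^2] = Σ s^2·P(S=s)
 = 4·3/20 + 9·1/10 + 16·1/5 + 25·1/10 + 36·1/4 + 49·3/20 + 64·1/20
 = 3/5 + 9/10 + 16/5 + 5/2 + 9 + 147/20 + 16/5
 = 107/4

26.75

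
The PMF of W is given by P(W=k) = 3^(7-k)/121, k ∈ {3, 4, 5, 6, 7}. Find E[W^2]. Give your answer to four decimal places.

E[W^2] = Σ w^2·P(W=w)
 = 9·81/121 + 16·27/121 + 25·9/121 + 36·3/121 + 49·1/121
 = 729/121 + 432/121 + 225/121 + 108/121 + 49/121
 = 1543/121

12.7521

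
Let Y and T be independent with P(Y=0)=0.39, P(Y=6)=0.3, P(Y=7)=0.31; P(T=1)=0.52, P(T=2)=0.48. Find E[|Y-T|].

3.6444

E[|Y-T|] = Σ_y Σ_t |y-t| · P(Y=y)P(T=t)
 = 1·0.2028 + 2·0.1872 + 5·0.156 + 4·0.144 + 6·0.1612 + 5·0.1488
 = 0.2028 + 0.3744 + 0.78 + 0.576 + 0.9672 + 0.744
 = 3.6444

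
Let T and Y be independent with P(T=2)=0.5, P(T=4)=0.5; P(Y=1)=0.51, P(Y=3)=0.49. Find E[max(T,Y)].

E[max(T,Y)] = Σ_t Σ_y max(t,y) · P(T=t)P(Y=y)
 = 2·0.255 + 3·0.245 + 4·0.255 + 4·0.245
 = 0.51 + 0.735 + 1.02 + 0.98
 = 3.245

3.245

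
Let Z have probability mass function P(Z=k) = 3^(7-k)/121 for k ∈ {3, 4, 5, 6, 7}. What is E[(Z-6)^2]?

E[(Z-6)^2] = Σ (z-6)^2·P(Z=z)
 = 9·81/121 + 4·27/121 + 1·9/121 + 0·3/121 + 1·1/121
 = 729/121 + 108/121 + 9/121 + 0 + 1/121
 = 7

7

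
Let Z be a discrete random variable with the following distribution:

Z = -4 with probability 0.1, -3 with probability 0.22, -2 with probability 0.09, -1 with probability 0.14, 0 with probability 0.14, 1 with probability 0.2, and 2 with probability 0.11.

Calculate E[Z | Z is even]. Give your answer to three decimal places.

P(Z is even) = 0.1 + 0.09 + 0.14 + 0.11 = 0.44.
E[Z | Z is even] = [(-4)·0.1 + (-2)·0.09 + 0·0.14 + 2·0.11] / 0.44
 = -0.36 / 0.44
 = -9/11

-0.818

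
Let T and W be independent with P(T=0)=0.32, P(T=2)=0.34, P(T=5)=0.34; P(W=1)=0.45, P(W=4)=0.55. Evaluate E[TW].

6.307

E[TW] = Σ_t Σ_w tw · P(T=t)P(W=w)
 = 0·0.144 + 0·0.176 + 2·0.153 + 8·0.187 + 5·0.153 + 20·0.187
 = 0 + 0 + 0.306 + 1.496 + 0.765 + 3.74
 = 6.307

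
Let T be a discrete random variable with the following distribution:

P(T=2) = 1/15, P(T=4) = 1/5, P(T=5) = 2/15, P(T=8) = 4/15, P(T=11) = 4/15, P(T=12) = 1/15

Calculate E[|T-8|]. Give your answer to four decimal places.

E[|T-8|] = Σ |t-8|·P(T=t)
 = 6·1/15 + 4·1/5 + 3·2/15 + 0·4/15 + 3·4/15 + 4·1/15
 = 2/5 + 4/5 + 2/5 + 0 + 4/5 + 4/15
 = 8/3

2.6667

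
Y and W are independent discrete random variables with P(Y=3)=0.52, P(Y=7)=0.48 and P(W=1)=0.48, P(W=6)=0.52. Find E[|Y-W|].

2.9424

E[|Y-W|] = Σ_y Σ_w |y-w| · P(Y=y)P(W=w)
 = 2·0.2496 + 3·0.2704 + 6·0.2304 + 1·0.2496
 = 0.4992 + 0.8112 + 1.3824 + 0.2496
 = 2.9424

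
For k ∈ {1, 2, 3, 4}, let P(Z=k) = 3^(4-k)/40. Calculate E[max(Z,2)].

E[max(Z,2)] = Σ max(z,2)·P(Z=z)
 = 2·27/40 + 2·9/40 + 3·3/40 + 4·1/40
 = 27/20 + 9/20 + 9/40 + 1/10
 = 17/8

2.125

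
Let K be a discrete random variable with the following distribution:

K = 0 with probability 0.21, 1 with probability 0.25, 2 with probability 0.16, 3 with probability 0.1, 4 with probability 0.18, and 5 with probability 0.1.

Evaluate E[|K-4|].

2.11

E[|K-4|] = Σ |k-4|·P(K=k)
 = 4·0.21 + 3·0.25 + 2·0.16 + 1·0.1 + 0·0.18 + 1·0.1
 = 0.84 + 0.75 + 0.32 + 0.1 + 0 + 0.1
 = 2.11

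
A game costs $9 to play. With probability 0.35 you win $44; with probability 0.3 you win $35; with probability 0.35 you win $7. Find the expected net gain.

E[payout] = 44·0.35 + 35·0.3 + 7·0.35
 = 15.4 + 10.5 + 2.45
 = 28.35
Net = 28.35 - 9 = 19.35

19.35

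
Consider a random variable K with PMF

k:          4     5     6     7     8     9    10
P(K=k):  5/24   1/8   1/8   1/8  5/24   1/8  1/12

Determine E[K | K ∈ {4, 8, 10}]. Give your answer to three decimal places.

P(K ∈ {4, 8, 10}) = 5/24 + 5/24 + 1/12 = 1/2.
E[K | K ∈ {4, 8, 10}] = [4·5/24 + 8·5/24 + 10·1/12] / (1/2)
 = 10/3 / (1/2)
 = 20/3

6.667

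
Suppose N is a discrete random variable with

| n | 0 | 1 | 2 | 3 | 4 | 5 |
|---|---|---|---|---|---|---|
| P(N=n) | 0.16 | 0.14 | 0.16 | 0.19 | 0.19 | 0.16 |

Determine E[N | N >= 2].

3.5

P(N >= 2) = 0.16 + 0.19 + 0.19 + 0.16 = 0.7.
E[N | N >= 2] = [2·0.16 + 3·0.19 + 4·0.19 + 5·0.16] / 0.7
 = 2.45 / 0.7
 = 7/2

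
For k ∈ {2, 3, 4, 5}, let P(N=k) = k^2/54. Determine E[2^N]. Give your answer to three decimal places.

21.185

E[2^N] = Σ 2^n·P(N=n)
 = 4·2/27 + 8·1/6 + 16·8/27 + 32·25/54
 = 8/27 + 4/3 + 128/27 + 400/27
 = 572/27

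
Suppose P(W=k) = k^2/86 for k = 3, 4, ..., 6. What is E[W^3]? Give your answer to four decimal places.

E[W^3] = Σ w^3·P(W=w)
 = 27·9/86 + 64·8/43 + 125·25/86 + 216·18/43
 = 243/86 + 512/43 + 3125/86 + 3888/43
 = 6084/43

141.4884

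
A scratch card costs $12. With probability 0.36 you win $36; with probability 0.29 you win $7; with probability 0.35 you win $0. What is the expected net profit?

2.99

E[payout] = 36·0.36 + 7·0.29 + 0·0.35
 = 12.96 + 2.03 + 0
 = 14.99
Net = 14.99 - 12 = 2.99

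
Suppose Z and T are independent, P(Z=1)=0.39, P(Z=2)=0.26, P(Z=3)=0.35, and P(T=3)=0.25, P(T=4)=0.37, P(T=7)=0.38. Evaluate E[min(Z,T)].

1.96

E[min(Z,T)] = Σ_z Σ_t min(z,t) · P(Z=z)P(T=t)
 = 1·0.0975 + 1·0.1443 + 1·0.1482 + 2·0.065 + 2·0.0962 + 2·0.0988 + 3·0.0875 + 3·0.1295 + 3·0.133
 = 0.0975 + 0.1443 + 0.1482 + 0.13 + 0.1924 + 0.1976 + 0.2625 + 0.3885 + 0.399
 = 1.96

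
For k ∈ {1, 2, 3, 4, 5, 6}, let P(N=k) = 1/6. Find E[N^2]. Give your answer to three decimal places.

E[N^2] = Σ n^2·P(N=n)
 = 1·1/6 + 4·1/6 + 9·1/6 + 16·1/6 + 25·1/6 + 36·1/6
 = 1/6 + 2/3 + 3/2 + 8/3 + 25/6 + 6
 = 91/6

15.167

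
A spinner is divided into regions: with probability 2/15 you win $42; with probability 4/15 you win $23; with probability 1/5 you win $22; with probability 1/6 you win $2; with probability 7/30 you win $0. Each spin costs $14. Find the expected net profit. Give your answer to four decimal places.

2.4667

E[payout] = 42·2/15 + 23·4/15 + 22·1/5 + 2·1/6 + 0·7/30
 = 28/5 + 92/15 + 22/5 + 1/3 + 0
 = 247/15
Net = 247/15 - 14 = 37/15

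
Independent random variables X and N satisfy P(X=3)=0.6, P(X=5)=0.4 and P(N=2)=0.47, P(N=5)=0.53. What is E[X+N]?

E[X+N] = Σ_x Σ_n (x+n) · P(X=x)P(N=n)
 = 5·0.282 + 8·0.318 + 7·0.188 + 10·0.212
 = 1.41 + 2.544 + 1.316 + 2.12
 = 7.39

7.39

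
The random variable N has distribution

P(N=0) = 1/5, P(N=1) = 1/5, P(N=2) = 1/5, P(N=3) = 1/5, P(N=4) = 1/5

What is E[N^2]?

E[N^2] = Σ n^2·P(N=n)
 = 0·1/5 + 1·1/5 + 4·1/5 + 9·1/5 + 16·1/5
 = 0 + 1/5 + 4/5 + 9/5 + 16/5
 = 6

6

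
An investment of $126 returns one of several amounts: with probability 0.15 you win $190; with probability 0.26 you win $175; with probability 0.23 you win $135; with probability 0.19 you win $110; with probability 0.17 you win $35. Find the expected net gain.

E[payout] = 190·0.15 + 175·0.26 + 135·0.23 + 110·0.19 + 35·0.17
 = 28.5 + 45.5 + 31.05 + 20.9 + 5.95
 = 131.9
Net = 131.9 - 126 = 5.9

5.9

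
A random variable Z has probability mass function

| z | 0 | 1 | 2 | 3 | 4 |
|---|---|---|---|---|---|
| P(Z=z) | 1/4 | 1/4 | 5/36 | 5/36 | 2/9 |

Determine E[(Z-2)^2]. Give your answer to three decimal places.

2.278

E[(Z-2)^2] = Σ (z-2)^2·P(Z=z)
 = 4·1/4 + 1·1/4 + 0·5/36 + 1·5/36 + 4·2/9
 = 1 + 1/4 + 0 + 5/36 + 8/9
 = 41/18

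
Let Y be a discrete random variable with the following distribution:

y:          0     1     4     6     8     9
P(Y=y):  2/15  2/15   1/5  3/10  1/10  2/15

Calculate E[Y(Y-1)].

26.6

E[Y(Y-1)] = Σ y(y-1)·P(Y=y)
 = 0·2/15 + 0·2/15 + 12·1/5 + 30·3/10 + 56·1/10 + 72·2/15
 = 0 + 0 + 12/5 + 9 + 28/5 + 48/5
 = 133/5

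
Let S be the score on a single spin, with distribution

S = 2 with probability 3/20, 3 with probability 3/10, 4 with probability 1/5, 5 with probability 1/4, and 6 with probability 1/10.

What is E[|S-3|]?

1.15

E[|S-3|] = Σ |s-3|·P(S=s)
 = 1·3/20 + 0·3/10 + 1·1/5 + 2·1/4 + 3·1/10
 = 3/20 + 0 + 1/5 + 1/2 + 3/10
 = 23/20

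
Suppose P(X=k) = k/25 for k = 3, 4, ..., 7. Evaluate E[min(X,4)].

3.88

E[min(X,4)] = Σ min(x,4)·P(X=x)
 = 3·3/25 + 4·4/25 + 4·1/5 + 4·6/25 + 4·7/25
 = 9/25 + 16/25 + 4/5 + 24/25 + 28/25
 = 97/25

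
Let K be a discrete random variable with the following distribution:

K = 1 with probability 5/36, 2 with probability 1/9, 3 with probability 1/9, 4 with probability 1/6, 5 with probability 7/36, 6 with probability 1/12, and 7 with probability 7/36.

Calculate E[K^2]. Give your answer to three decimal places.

E[K^2] = Σ k^2·P(K=k)
 = 1·5/36 + 4·1/9 + 9·1/9 + 16·1/6 + 25·7/36 + 36·1/12 + 49·7/36
 = 5/36 + 4/9 + 1 + 8/3 + 175/36 + 3 + 343/36
 = 779/36

21.639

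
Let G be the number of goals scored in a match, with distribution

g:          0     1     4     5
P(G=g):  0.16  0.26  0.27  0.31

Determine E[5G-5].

E[5G-5] = Σ (5g-5)·P(G=g)
 = (-5)·0.16 + 0·0.26 + 15·0.27 + 20·0.31
 = (-0.8) + 0 + 4.05 + 6.2
 = 9.45

9.45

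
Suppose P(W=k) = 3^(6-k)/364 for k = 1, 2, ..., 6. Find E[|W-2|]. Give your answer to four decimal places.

E[|W-2|] = Σ |w-2|·P(W=w)
 = 1·243/364 + 0·81/364 + 1·27/364 + 2·9/364 + 3·3/364 + 4·1/364
 = 243/364 + 0 + 27/364 + 9/182 + 9/364 + 1/91
 = 43/52

0.8269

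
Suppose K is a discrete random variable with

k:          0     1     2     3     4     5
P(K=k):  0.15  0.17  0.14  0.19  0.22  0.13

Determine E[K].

E[K] = Σ k·P(K=k)
 = 0·0.15 + 1·0.17 + 2·0.14 + 3·0.19 + 4·0.22 + 5·0.13
 = 0 + 0.17 + 0.28 + 0.57 + 0.88 + 0.65
 = 2.55

2.55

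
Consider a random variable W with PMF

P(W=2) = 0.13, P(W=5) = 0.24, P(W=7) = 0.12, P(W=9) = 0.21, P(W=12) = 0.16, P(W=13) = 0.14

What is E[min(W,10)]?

7.19

E[min(W,10)] = Σ min(w,10)·P(W=w)
 = 2·0.13 + 5·0.24 + 7·0.12 + 9·0.21 + 10·0.16 + 10·0.14
 = 0.26 + 1.2 + 0.84 + 1.89 + 1.6 + 1.4
 = 7.19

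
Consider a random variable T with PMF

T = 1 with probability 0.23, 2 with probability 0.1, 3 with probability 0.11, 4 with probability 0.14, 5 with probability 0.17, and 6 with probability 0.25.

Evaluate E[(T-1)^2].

10.77

E[(T-1)^2] = Σ (t-1)^2·P(T=t)
 = 0·0.23 + 1·0.1 + 4·0.11 + 9·0.14 + 16·0.17 + 25·0.25
 = 0 + 0.1 + 0.44 + 1.26 + 2.72 + 6.25
 = 10.77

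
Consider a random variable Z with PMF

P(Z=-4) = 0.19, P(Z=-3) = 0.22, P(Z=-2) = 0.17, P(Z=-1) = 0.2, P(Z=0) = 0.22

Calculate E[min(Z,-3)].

E[min(Z,-3)] = Σ min(z,-3)·P(Z=z)
 = (-4)·0.19 + (-3)·0.22 + (-3)·0.17 + (-3)·0.2 + (-3)·0.22
 = (-0.76) + (-0.66) + (-0.51) + (-0.6) + (-0.66)
 = -3.19

-3.19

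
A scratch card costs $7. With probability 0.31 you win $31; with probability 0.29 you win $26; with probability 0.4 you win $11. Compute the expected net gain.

E[payout] = 31·0.31 + 26·0.29 + 11·0.4
 = 9.61 + 7.54 + 4.4
 = 21.55
Net = 21.55 - 7 = 14.55

14.55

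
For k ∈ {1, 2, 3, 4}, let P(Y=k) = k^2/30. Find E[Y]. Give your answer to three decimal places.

E[Y] = Σ y·P(Y=y)
 = 1·1/30 + 2·2/15 + 3·3/10 + 4·8/15
 = 1/30 + 4/15 + 9/10 + 32/15
 = 10/3

3.333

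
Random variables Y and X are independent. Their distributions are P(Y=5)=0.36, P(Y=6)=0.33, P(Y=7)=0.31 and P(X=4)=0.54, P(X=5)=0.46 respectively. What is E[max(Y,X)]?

5.95

E[max(Y,X)] = Σ_y Σ_x max(y,x) · P(Y=y)P(X=x)
 = 5·0.1944 + 5·0.1656 + 6·0.1782 + 6·0.1518 + 7·0.1674 + 7·0.1426
 = 0.972 + 0.828 + 1.0692 + 0.9108 + 1.1718 + 0.9982
 = 5.95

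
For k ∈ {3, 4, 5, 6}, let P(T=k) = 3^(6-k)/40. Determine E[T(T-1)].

E[T(T-1)] = Σ t(t-1)·P(T=t)
 = 6·27/40 + 12·9/40 + 20·3/40 + 30·1/40
 = 81/20 + 27/10 + 3/2 + 3/4
 = 9

9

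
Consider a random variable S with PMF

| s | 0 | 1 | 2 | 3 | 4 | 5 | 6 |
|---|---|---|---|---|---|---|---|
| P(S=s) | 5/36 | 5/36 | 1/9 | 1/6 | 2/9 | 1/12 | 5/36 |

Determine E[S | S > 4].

5.625

P(S > 4) = 1/12 + 5/36 = 2/9.
E[S | S > 4] = [5·1/12 + 6·5/36] / (2/9)
 = 5/4 / (2/9)
 = 45/8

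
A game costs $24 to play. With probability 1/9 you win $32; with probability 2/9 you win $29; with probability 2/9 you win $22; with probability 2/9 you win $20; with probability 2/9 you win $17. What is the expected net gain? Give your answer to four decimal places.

E[payout] = 32·1/9 + 29·2/9 + 22·2/9 + 20·2/9 + 17·2/9
 = 32/9 + 58/9 + 44/9 + 40/9 + 34/9
 = 208/9
Net = 208/9 - 24 = -8/9

-0.8889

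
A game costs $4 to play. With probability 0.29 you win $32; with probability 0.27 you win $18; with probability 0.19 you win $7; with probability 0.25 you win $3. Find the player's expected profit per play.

12.22

E[payout] = 32·0.29 + 18·0.27 + 7·0.19 + 3·0.25
 = 9.28 + 4.86 + 1.33 + 0.75
 = 16.22
Net = 16.22 - 4 = 12.22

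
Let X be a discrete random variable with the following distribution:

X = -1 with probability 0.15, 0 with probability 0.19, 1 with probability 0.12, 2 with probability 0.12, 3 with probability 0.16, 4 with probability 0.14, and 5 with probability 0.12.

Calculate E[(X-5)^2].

13.93

E[(X-5)^2] = Σ (x-5)^2·P(X=x)
 = 36·0.15 + 25·0.19 + 16·0.12 + 9·0.12 + 4·0.16 + 1·0.14 + 0·0.12
 = 5.4 + 4.75 + 1.92 + 1.08 + 0.64 + 0.14 + 0
 = 13.93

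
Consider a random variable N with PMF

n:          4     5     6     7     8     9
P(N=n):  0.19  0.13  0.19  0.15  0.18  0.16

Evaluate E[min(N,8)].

6.32

E[min(N,8)] = Σ min(n,8)·P(N=n)
 = 4·0.19 + 5·0.13 + 6·0.19 + 7·0.15 + 8·0.18 + 8·0.16
 = 0.76 + 0.65 + 1.14 + 1.05 + 1.44 + 1.28
 = 6.32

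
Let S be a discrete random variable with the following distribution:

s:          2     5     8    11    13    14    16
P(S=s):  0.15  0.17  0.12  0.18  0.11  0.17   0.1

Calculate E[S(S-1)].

E[S(S-1)] = Σ s(s-1)·P(S=s)
 = 2·0.15 + 20·0.17 + 56·0.12 + 110·0.18 + 156·0.11 + 182·0.17 + 240·0.1
 = 0.3 + 3.4 + 6.72 + 19.8 + 17.16 + 30.94 + 24
 = 102.32

102.32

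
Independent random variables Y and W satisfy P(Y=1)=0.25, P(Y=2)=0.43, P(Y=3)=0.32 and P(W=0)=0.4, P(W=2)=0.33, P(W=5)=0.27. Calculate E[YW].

4.1607

E[YW] = Σ_y Σ_w yw · P(Y=y)P(W=w)
 = 0·0.1 + 2·0.0825 + 5·0.0675 + 0·0.172 + 4·0.1419 + 10·0.1161 + 0·0.128 + 6·0.1056 + 15·0.0864
 = 0 + 0.165 + 0.3375 + 0 + 0.5676 + 1.161 + 0 + 0.6336 + 1.296
 = 4.1607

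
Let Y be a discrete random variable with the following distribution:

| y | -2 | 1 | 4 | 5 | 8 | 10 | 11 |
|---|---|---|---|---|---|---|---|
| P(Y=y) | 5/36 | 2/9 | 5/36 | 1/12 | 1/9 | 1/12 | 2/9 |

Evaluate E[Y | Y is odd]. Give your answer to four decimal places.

P(Y is odd) = 2/9 + 1/12 + 2/9 = 19/36.
E[Y | Y is odd] = [1·2/9 + 5·1/12 + 11·2/9] / (19/36)
 = 37/12 / (19/36)
 = 111/19

5.8421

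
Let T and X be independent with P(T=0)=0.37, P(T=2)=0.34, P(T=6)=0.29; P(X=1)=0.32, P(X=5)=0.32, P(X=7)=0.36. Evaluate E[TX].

E[TX] = Σ_t Σ_x tx · P(T=t)P(X=x)
 = 0·0.1184 + 0·0.1184 + 0·0.1332 + 2·0.1088 + 10·0.1088 + 14·0.1224 + 6·0.0928 + 30·0.0928 + 42·0.1044
 = 0 + 0 + 0 + 0.2176 + 1.088 + 1.7136 + 0.5568 + 2.784 + 4.3848
 = 10.7448

10.7448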